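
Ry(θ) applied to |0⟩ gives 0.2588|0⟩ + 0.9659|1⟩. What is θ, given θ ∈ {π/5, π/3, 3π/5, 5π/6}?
5π/6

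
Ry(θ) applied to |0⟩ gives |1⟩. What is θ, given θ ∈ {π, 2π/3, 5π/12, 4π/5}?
π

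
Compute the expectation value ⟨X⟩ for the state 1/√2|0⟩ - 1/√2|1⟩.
-1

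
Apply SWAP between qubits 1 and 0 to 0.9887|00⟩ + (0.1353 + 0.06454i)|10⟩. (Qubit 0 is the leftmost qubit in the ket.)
0.9887|00⟩ + (0.1353 + 0.06454i)|01⟩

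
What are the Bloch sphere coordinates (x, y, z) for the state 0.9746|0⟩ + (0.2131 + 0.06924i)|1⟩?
(0.4154, 0.135, 0.8996)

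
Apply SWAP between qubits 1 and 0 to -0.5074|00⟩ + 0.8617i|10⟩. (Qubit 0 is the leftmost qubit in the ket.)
-0.5074|00⟩ + 0.8617i|01⟩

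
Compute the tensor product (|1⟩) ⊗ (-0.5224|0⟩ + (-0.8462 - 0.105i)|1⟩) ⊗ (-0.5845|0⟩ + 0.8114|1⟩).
0.3053|100⟩ - 0.4239|101⟩ + (0.4946 + 0.06137i)|110⟩ + (-0.6866 - 0.0852i)|111⟩

amp(|b₁b₂…⟩) = product of the factor amplitudes for bits b₁, b₂, …; only kets whose every factor amplitude is nonzero survive.
|100⟩: (1)(-0.5224)(-0.5845) = 0.3053
|101⟩: (1)(-0.5224)(0.8114) = -0.4239
|110⟩: (1)(-0.8462 - 0.105i)(-0.5845) = (0.4946 + 0.06137i)
|111⟩: (1)(-0.8462 - 0.105i)(0.8114) = (-0.6866 - 0.0852i)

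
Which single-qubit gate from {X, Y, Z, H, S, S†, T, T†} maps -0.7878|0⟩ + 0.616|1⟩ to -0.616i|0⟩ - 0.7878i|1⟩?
Y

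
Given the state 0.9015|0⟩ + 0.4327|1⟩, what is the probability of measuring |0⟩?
0.8127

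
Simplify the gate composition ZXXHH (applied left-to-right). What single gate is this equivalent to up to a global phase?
Z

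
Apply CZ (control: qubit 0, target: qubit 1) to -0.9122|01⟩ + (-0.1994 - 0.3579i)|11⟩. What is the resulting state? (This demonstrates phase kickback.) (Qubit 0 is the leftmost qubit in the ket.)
-0.9122|01⟩ + (0.1994 + 0.3579i)|11⟩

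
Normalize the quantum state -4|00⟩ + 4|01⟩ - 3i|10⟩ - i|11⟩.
-0.6172|00⟩ + 0.6172|01⟩ - 0.4629i|10⟩ - 0.1543i|11⟩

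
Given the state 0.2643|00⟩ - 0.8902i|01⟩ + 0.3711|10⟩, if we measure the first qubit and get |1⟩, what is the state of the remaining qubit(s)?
|0⟩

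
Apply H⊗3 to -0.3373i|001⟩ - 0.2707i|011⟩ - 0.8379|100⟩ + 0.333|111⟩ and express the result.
(-0.1785 - 0.215i)|000⟩ + (-0.414 + 0.215i)|001⟩ + (-0.414 - 0.02355i)|010⟩ + (-0.1785 + 0.02355i)|011⟩ + (0.1785 - 0.215i)|100⟩ + (0.414 + 0.215i)|101⟩ + (0.414 - 0.02355i)|110⟩ + (0.1785 + 0.02355i)|111⟩

H⊗3 gives amp(|y⟩) = (1/2√2) Σ_x (−1)^(x·y) amp(|x⟩), where x·y is the number of positions in which both x and y have a 1.
|000⟩: (-0.3373i - 0.2707i - 0.8379 + 0.333)/(2√2) = (-0.1785 - 0.215i)
|001⟩: (0.3373i + 0.2707i - 0.8379 - 0.333)/(2√2) = (-0.414 + 0.215i)
|010⟩: (-0.3373i + 0.2707i - 0.8379 - 0.333)/(2√2) = (-0.414 - 0.02355i)
|011⟩: (0.3373i - 0.2707i - 0.8379 + 0.333)/(2√2) = (-0.1785 + 0.02355i)
|100⟩: (-0.3373i - 0.2707i + 0.8379 - 0.333)/(2√2) = (0.1785 - 0.215i)
|101⟩: (0.3373i + 0.2707i + 0.8379 + 0.333)/(2√2) = (0.414 + 0.215i)
|110⟩: (-0.3373i + 0.2707i + 0.8379 + 0.333)/(2√2) = (0.414 - 0.02355i)
|111⟩: (0.3373i - 0.2707i + 0.8379 - 0.333)/(2√2) = (0.1785 + 0.02355i)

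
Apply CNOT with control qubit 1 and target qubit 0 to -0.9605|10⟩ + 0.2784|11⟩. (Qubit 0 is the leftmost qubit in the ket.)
0.2784|01⟩ - 0.9605|10⟩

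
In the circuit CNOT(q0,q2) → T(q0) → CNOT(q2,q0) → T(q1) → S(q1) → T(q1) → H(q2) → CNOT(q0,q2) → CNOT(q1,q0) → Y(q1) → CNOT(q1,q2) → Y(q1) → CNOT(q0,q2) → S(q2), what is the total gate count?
14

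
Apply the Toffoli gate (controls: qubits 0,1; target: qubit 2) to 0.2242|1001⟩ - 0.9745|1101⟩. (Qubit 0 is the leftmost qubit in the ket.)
0.2242|1001⟩ - 0.9745|1111⟩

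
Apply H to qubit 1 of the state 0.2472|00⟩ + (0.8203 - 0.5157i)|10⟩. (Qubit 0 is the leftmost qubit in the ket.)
0.1748|00⟩ + 0.1748|01⟩ + (0.58 - 0.3647i)|10⟩ + (0.58 - 0.3647i)|11⟩

H on qubit 1 mixes each pair of kets that differ only in qubit 1: amplitudes (a, b) of (|…0…⟩, |…1…⟩) become ((a + b)/√2, (a − b)/√2). Kets absent from the input have amplitude 0.
(|00⟩, |01⟩): (a, b) = (0.2472, 0) → (0.1748, 0.1748)
(|10⟩, |11⟩): (a, b) = ((0.8203 - 0.5157i), 0) → ((0.58 - 0.3647i), (0.58 - 0.3647i))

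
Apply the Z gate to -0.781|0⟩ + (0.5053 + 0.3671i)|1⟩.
-0.781|0⟩ + (-0.5053 - 0.3671i)|1⟩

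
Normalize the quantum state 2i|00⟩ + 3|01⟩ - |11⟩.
0.5345i|00⟩ + 0.8018|01⟩ - 0.2673|11⟩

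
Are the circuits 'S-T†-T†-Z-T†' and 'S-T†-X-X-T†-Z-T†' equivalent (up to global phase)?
Yes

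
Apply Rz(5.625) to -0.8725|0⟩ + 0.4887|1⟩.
(0.8257 + 0.282i)|0⟩ + (-0.4625 + 0.1579i)|1⟩

Rz(5.625) = [[e^(−iθ/2), 0], [0, e^(iθ/2)]] with e^(±iθ/2) = cos(θ/2) ± i·sin(θ/2); θ = 5.625, cos(θ/2) ≈ -0.946336, sin(θ/2) ≈ 0.323185.
With a = amp(|0⟩) = -0.8725 and b = amp(|1⟩) = 0.4887:
new amp(|0⟩) = (-0.946336 - 0.323185i)·a = (0.8257 + 0.282i)
new amp(|1⟩) = (-0.946336 + 0.323185i)·b = (-0.4625 + 0.1579i)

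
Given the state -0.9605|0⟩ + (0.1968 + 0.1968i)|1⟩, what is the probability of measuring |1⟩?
0.07746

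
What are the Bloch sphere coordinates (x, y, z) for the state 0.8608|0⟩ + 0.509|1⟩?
(0.8763, 0, 0.4819)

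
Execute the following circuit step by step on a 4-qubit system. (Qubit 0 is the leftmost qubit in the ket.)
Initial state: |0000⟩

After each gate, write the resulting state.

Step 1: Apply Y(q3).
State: i|0001⟩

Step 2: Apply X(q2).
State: i|0011⟩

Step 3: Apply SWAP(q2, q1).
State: i|0101⟩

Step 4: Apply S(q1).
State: -|0101⟩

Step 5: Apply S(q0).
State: -|0101⟩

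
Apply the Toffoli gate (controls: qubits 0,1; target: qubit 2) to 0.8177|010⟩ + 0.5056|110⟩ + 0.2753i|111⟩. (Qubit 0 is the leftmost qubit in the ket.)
0.8177|010⟩ + 0.2753i|110⟩ + 0.5056|111⟩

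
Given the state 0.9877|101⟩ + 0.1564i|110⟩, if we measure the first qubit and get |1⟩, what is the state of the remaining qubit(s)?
0.9877|01⟩ + 0.1564i|10⟩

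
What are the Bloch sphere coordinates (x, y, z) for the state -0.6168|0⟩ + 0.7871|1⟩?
(-0.971, 0, -0.2391)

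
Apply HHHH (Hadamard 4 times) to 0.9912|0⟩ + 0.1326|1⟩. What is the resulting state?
0.9912|0⟩ + 0.1326|1⟩

H² = I, so an even number of Hadamards cancels: H^4 = I and the state is unchanged.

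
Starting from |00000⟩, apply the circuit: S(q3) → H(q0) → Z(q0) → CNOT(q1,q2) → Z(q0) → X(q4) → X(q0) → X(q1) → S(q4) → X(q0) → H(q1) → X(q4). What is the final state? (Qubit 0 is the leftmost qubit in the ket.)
(1/2)i|00000⟩ - (1/2)i|01000⟩ + (1/2)i|10000⟩ - (1/2)i|11000⟩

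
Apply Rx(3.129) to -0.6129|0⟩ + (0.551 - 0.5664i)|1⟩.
(-0.5702 - 0.551i)|0⟩ + (0.003469 + 0.6093i)|1⟩

Rx(3.129) = [[cos(θ/2), −i·sin(θ/2)], [−i·sin(θ/2), cos(θ/2)]]; θ = 3.129, cos(θ/2) ≈ 0.00629629, sin(θ/2) ≈ 0.99998.
With a = amp(|0⟩) = -0.6129 and b = amp(|1⟩) = (0.551 - 0.5664i):
new amp(|0⟩) = (0.00629629)·a + (-0.99998i)·b = (-0.5702 - 0.551i)
new amp(|1⟩) = (-0.99998i)·a + (0.00629629)·b = (0.003469 + 0.6093i)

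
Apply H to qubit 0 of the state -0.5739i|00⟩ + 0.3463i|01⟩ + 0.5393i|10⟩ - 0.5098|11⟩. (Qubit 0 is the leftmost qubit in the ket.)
-0.02447i|00⟩ + (-0.3605 + 0.2449i)|01⟩ - 0.7872i|10⟩ + (0.3605 + 0.2449i)|11⟩

H on qubit 0 mixes each pair of kets that differ only in qubit 0: amplitudes (a, b) of (|…0…⟩, |…1…⟩) become ((a + b)/√2, (a − b)/√2). Kets absent from the input have amplitude 0.
(|00⟩, |10⟩): (a, b) = (-0.5739i, 0.5393i) → (-0.02447i, -0.7872i)
(|01⟩, |11⟩): (a, b) = (0.3463i, -0.5098) → ((-0.3605 + 0.2449i), (0.3605 + 0.2449i))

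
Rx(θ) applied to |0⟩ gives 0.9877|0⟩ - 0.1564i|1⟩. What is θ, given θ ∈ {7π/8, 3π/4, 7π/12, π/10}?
π/10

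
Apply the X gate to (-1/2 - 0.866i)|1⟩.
(-1/2 - 0.866i)|0⟩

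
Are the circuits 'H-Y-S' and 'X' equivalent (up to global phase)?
No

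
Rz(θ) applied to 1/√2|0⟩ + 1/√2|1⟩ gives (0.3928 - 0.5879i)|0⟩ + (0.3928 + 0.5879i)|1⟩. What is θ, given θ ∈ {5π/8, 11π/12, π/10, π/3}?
5π/8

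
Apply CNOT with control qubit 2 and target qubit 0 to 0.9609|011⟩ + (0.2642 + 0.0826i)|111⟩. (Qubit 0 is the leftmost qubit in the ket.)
(0.2642 + 0.0826i)|011⟩ + 0.9609|111⟩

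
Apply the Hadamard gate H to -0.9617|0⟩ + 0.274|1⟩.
-0.4863|0⟩ - 0.8738|1⟩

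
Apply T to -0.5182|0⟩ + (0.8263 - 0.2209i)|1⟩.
-0.5182|0⟩ + (0.7405 + 0.4281i)|1⟩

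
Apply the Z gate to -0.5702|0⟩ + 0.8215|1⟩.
-0.5702|0⟩ - 0.8215|1⟩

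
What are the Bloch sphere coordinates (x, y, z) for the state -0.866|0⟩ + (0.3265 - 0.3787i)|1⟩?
(-0.5655, 0.6559, 0.4999)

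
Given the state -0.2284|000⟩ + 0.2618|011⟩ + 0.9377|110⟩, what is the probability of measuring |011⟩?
0.06854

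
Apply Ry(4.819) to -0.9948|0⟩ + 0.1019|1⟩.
0.6718|0⟩ - 0.7407|1⟩

Ry(4.819) = [[cos(θ/2), −sin(θ/2)], [sin(θ/2), cos(θ/2)]]; θ = 4.819, cos(θ/2) ≈ -0.743777, sin(θ/2) ≈ 0.668428.
With a = amp(|0⟩) = -0.9948 and b = amp(|1⟩) = 0.1019:
new amp(|0⟩) = (-0.743777)·a + (-0.668428)·b = 0.6718
new amp(|1⟩) = (0.668428)·a + (-0.743777)·b = -0.7407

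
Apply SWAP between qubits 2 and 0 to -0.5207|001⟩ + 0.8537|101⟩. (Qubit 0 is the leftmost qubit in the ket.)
-0.5207|100⟩ + 0.8537|101⟩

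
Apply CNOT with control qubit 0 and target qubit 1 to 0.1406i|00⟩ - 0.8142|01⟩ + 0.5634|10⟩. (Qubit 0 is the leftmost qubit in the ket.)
0.1406i|00⟩ - 0.8142|01⟩ + 0.5634|11⟩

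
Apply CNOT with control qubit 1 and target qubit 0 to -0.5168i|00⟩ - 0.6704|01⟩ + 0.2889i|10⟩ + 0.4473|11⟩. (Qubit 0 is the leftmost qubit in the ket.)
-0.5168i|00⟩ + 0.4473|01⟩ + 0.2889i|10⟩ - 0.6704|11⟩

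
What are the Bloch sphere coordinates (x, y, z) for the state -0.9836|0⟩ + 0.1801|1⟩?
(-0.3543, 0, 0.935)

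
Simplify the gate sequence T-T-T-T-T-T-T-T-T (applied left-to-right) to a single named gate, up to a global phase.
T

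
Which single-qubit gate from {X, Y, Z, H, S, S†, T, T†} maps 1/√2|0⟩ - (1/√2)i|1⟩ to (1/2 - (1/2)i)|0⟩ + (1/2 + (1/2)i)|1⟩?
H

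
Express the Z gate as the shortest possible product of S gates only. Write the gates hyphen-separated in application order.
S-S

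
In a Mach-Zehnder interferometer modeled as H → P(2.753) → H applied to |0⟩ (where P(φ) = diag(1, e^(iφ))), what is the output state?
(0.03728 + 0.1894i)|0⟩ + (0.9627 - 0.1894i)|1⟩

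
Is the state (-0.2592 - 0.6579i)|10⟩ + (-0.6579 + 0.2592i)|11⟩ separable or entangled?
Separable

Writing the state as a|00⟩ + b|01⟩ + c|10⟩ + d|11⟩, it is a product state iff ad − bc = 0.
Here (a, b, c, d) = (0, 0, (-0.2592 - 0.6579i), (-0.6579 + 0.2592i)): ad − bc = (0)(-0.6579 + 0.2592i) − (0)(-0.2592 - 0.6579i) = 0, so the state is separable.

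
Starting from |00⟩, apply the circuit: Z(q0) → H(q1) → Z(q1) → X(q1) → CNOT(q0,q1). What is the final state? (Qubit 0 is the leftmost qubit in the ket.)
-1/√2|00⟩ + 1/√2|01⟩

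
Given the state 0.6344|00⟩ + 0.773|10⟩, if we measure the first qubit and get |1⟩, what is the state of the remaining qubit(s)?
|0⟩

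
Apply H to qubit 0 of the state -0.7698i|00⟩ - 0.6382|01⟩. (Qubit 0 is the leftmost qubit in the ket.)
-0.5443i|00⟩ - 0.4513|01⟩ - 0.5443i|10⟩ - 0.4513|11⟩

H on qubit 0 mixes each pair of kets that differ only in qubit 0: amplitudes (a, b) of (|…0…⟩, |…1…⟩) become ((a + b)/√2, (a − b)/√2). Kets absent from the input have amplitude 0.
(|00⟩, |10⟩): (a, b) = (-0.7698i, 0) → (-0.5443i, -0.5443i)
(|01⟩, |11⟩): (a, b) = (-0.6382, 0) → (-0.4513, -0.4513)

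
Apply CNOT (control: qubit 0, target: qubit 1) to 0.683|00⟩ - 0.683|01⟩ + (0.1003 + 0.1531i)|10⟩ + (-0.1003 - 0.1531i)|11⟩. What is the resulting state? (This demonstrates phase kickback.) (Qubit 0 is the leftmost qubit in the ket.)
0.683|00⟩ - 0.683|01⟩ + (-0.1003 - 0.1531i)|10⟩ + (0.1003 + 0.1531i)|11⟩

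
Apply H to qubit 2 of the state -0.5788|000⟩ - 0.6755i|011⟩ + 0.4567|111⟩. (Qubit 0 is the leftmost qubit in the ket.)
-0.4093|000⟩ - 0.4093|001⟩ - 0.4777i|010⟩ + 0.4777i|011⟩ + 0.3229|110⟩ - 0.3229|111⟩

H on qubit 2 mixes each pair of kets that differ only in qubit 2: amplitudes (a, b) of (|…0…⟩, |…1…⟩) become ((a + b)/√2, (a − b)/√2). Kets absent from the input have amplitude 0.
(|000⟩, |001⟩): (a, b) = (-0.5788, 0) → (-0.4093, -0.4093)
(|010⟩, |011⟩): (a, b) = (0, -0.6755i) → (-0.4777i, 0.4777i)
(|110⟩, |111⟩): (a, b) = (0, 0.4567) → (0.3229, -0.3229)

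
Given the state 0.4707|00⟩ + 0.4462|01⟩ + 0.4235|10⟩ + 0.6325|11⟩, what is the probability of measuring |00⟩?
0.2216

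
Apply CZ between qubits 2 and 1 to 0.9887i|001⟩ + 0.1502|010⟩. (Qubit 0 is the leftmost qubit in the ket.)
0.9887i|001⟩ + 0.1502|010⟩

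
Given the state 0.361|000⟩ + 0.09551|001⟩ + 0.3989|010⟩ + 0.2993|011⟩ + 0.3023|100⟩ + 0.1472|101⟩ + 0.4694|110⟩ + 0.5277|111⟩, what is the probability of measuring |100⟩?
0.09139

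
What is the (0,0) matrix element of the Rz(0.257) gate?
(0.9918 - 0.1281i)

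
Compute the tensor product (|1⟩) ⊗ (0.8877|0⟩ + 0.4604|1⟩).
0.8877|10⟩ + 0.4604|11⟩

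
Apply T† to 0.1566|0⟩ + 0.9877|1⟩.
0.1566|0⟩ + (0.6984 - 0.6984i)|1⟩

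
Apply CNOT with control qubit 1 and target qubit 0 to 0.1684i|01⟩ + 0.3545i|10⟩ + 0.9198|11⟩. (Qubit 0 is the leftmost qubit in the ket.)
0.9198|01⟩ + 0.3545i|10⟩ + 0.1684i|11⟩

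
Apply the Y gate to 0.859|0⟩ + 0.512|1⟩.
-0.512i|0⟩ + 0.859i|1⟩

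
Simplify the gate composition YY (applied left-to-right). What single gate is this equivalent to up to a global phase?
I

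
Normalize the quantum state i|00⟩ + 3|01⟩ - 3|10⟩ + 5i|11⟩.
0.1508i|00⟩ + 0.4523|01⟩ - 0.4523|10⟩ + 0.7538i|11⟩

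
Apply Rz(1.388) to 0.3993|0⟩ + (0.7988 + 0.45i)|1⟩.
(0.3069 - 0.2554i)|0⟩ + (0.3262 + 0.8568i)|1⟩

Rz(1.388) = [[e^(−iθ/2), 0], [0, e^(iθ/2)]] with e^(±iθ/2) = cos(θ/2) ± i·sin(θ/2); θ = 1.388, cos(θ/2) ≈ 0.768694, sin(θ/2) ≈ 0.639617.
With a = amp(|0⟩) = 0.3993 and b = amp(|1⟩) = (0.7988 + 0.45i):
new amp(|0⟩) = (0.768694 - 0.639617i)·a = (0.3069 - 0.2554i)
new amp(|1⟩) = (0.768694 + 0.639617i)·b = (0.3262 + 0.8568i)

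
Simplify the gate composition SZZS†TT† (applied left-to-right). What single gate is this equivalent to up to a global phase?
I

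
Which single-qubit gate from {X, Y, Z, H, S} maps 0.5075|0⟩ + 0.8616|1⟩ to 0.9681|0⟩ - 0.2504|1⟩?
H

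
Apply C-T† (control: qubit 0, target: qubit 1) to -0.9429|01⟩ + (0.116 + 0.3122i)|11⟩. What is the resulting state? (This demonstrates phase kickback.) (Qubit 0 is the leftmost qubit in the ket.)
-0.9429|01⟩ + (0.3028 + 0.1387i)|11⟩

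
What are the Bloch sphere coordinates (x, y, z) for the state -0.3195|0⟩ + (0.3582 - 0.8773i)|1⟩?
(-0.2289, 0.5606, -0.7959)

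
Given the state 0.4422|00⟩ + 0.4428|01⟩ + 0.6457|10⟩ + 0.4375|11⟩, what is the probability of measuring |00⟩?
0.1955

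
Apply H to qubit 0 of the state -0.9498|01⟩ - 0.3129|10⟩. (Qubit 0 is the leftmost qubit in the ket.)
-0.2213|00⟩ - 0.6716|01⟩ + 0.2213|10⟩ - 0.6716|11⟩

H on qubit 0 mixes each pair of kets that differ only in qubit 0: amplitudes (a, b) of (|…0…⟩, |…1…⟩) become ((a + b)/√2, (a − b)/√2). Kets absent from the input have amplitude 0.
(|00⟩, |10⟩): (a, b) = (0, -0.3129) → (-0.2213, 0.2213)
(|01⟩, |11⟩): (a, b) = (-0.9498, 0) → (-0.6716, -0.6716)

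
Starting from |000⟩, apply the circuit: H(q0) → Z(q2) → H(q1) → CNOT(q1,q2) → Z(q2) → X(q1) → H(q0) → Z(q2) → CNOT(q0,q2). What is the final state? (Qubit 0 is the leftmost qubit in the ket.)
1/√2|001⟩ + 1/√2|010⟩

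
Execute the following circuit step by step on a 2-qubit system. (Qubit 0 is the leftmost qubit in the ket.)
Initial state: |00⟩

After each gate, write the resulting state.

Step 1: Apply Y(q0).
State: i|10⟩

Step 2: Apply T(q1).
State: i|10⟩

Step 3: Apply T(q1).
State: i|10⟩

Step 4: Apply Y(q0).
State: |00⟩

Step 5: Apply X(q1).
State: |01⟩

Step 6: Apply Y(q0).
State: i|11⟩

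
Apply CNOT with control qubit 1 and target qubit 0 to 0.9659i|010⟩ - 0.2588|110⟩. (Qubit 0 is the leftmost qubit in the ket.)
-0.2588|010⟩ + 0.9659i|110⟩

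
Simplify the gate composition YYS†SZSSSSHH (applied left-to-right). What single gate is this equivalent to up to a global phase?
Z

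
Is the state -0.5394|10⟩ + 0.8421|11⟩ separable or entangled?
Separable

Writing the state as a|00⟩ + b|01⟩ + c|10⟩ + d|11⟩, it is a product state iff ad − bc = 0.
Here (a, b, c, d) = (0, 0, -0.5394, 0.8421): ad − bc = (0)(0.8421) − (0)(-0.5394) = 0, so the state is separable.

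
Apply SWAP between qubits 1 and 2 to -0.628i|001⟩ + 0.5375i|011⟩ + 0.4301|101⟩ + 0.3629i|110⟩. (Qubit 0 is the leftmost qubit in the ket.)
-0.628i|010⟩ + 0.5375i|011⟩ + 0.3629i|101⟩ + 0.4301|110⟩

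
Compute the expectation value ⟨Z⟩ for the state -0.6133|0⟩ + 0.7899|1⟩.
-0.2478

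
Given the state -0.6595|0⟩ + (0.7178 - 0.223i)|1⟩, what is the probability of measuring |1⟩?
0.565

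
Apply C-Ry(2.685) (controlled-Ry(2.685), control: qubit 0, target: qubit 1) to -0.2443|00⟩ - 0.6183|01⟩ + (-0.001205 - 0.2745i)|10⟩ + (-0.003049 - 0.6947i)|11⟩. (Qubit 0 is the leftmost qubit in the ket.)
-0.2443|00⟩ - 0.6183|01⟩ + (0.002697 + 0.6146i)|10⟩ + (-0.001864 - 0.4246i)|11⟩

C-Ry(2.685) leaves the control-|0⟩ kets |00⟩, |01⟩ unchanged and applies Ry(2.685) to qubit 1 on the control-|1⟩ pair (|10⟩, |11⟩).
Ry(2.685) = [[cos(θ/2), −sin(θ/2)], [sin(θ/2), cos(θ/2)]]; θ = 2.685, cos(θ/2) ≈ 0.226318, sin(θ/2) ≈ 0.974053.
With a = amp(|10⟩) = (-0.001205 - 0.2745i) and b = amp(|11⟩) = (-0.003049 - 0.6947i):
new amp(|10⟩) = (0.226318)·a + (-0.974053)·b = (0.002697 + 0.6146i)
new amp(|11⟩) = (0.974053)·a + (0.226318)·b = (-0.001864 - 0.4246i)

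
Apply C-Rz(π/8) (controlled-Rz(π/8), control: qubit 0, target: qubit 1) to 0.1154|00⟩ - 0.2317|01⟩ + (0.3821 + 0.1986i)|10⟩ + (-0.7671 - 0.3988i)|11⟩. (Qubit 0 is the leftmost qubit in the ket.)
0.1154|00⟩ - 0.2317|01⟩ + (0.4135 + 0.1202i)|10⟩ + (-0.6746 - 0.5408i)|11⟩

C-Rz(π/8) leaves the control-|0⟩ kets |00⟩, |01⟩ unchanged and applies Rz(π/8) to qubit 1 on the control-|1⟩ pair (|10⟩, |11⟩).
Rz(π/8) = [[e^(−iθ/2), 0], [0, e^(iθ/2)]] with e^(±iθ/2) = cos(θ/2) ± i·sin(θ/2); θ = π/8, cos(θ/2) ≈ 0.980785, sin(θ/2) ≈ 0.19509.
With a = amp(|10⟩) = (0.3821 + 0.1986i) and b = amp(|11⟩) = (-0.7671 - 0.3988i):
new amp(|10⟩) = (0.980785 - 0.19509i)·a = (0.4135 + 0.1202i)
new amp(|11⟩) = (0.980785 + 0.19509i)·b = (-0.6746 - 0.5408i)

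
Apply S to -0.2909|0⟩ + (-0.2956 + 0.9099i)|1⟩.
-0.2909|0⟩ + (-0.9099 - 0.2956i)|1⟩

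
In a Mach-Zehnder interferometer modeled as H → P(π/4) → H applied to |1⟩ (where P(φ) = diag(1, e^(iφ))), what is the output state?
(0.1464 - (1/√8)i)|0⟩ + (0.8536 + (1/√8)i)|1⟩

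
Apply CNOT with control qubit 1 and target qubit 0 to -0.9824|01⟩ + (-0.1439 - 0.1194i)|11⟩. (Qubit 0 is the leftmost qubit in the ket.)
(-0.1439 - 0.1194i)|01⟩ - 0.9824|11⟩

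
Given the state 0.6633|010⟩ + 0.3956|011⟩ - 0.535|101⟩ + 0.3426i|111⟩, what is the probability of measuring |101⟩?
0.2862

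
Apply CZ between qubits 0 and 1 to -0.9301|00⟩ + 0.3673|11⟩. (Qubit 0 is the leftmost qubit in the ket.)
-0.9301|00⟩ - 0.3673|11⟩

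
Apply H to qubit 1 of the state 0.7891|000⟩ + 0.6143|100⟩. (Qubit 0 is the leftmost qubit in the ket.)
0.558|000⟩ + 0.558|010⟩ + 0.4344|100⟩ + 0.4344|110⟩

H on qubit 1 mixes each pair of kets that differ only in qubit 1: amplitudes (a, b) of (|…0…⟩, |…1…⟩) become ((a + b)/√2, (a − b)/√2). Kets absent from the input have amplitude 0.
(|000⟩, |010⟩): (a, b) = (0.7891, 0) → (0.558, 0.558)
(|100⟩, |110⟩): (a, b) = (0.6143, 0) → (0.4344, 0.4344)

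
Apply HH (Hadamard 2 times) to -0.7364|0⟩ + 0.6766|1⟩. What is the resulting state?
-0.7364|0⟩ + 0.6766|1⟩

H² = I, so an even number of Hadamards cancels: H^2 = I and the state is unchanged.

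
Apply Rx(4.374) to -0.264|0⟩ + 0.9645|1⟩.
(0.1526 - 0.7871i)|0⟩ + (-0.5574 + 0.2154i)|1⟩

Rx(4.374) = [[cos(θ/2), −i·sin(θ/2)], [−i·sin(θ/2), cos(θ/2)]]; θ = 4.374, cos(θ/2) ≈ -0.577941, sin(θ/2) ≈ 0.816078.
With a = amp(|0⟩) = -0.264 and b = amp(|1⟩) = 0.9645:
new amp(|0⟩) = (-0.577941)·a + (-0.816078i)·b = (0.1526 - 0.7871i)
new amp(|1⟩) = (-0.816078i)·a + (-0.577941)·b = (-0.5574 + 0.2154i)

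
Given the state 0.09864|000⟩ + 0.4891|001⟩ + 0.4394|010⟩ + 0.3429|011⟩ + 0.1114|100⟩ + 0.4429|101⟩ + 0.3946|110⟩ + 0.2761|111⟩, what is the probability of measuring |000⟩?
0.00973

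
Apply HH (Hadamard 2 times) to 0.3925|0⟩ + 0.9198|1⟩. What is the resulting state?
0.3925|0⟩ + 0.9198|1⟩

H² = I, so an even number of Hadamards cancels: H^2 = I and the state is unchanged.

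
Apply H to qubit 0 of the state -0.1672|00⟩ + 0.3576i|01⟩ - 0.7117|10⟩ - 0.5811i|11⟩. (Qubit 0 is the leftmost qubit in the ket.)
-0.6215|00⟩ - 0.158i|01⟩ + 0.385|10⟩ + 0.6638i|11⟩

H on qubit 0 mixes each pair of kets that differ only in qubit 0: amplitudes (a, b) of (|…0…⟩, |…1…⟩) become ((a + b)/√2, (a − b)/√2). Kets absent from the input have amplitude 0.
(|00⟩, |10⟩): (a, b) = (-0.1672, -0.7117) → (-0.6215, 0.385)
(|01⟩, |11⟩): (a, b) = (0.3576i, -0.5811i) → (-0.158i, 0.6638i)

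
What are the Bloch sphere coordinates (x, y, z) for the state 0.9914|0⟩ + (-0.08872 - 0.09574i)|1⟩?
(-0.1759, -0.1898, 0.9658)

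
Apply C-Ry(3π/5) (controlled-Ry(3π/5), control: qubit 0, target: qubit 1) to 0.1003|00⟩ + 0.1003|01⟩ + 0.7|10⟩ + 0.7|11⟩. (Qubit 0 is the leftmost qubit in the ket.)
0.1003|00⟩ + 0.1003|01⟩ - 0.1549|10⟩ + 0.9778|11⟩

C-Ry(3π/5) leaves the control-|0⟩ kets |00⟩, |01⟩ unchanged and applies Ry(3π/5) to qubit 1 on the control-|1⟩ pair (|10⟩, |11⟩).
Ry(3π/5) = [[cos(θ/2), −sin(θ/2)], [sin(θ/2), cos(θ/2)]]; θ = 3π/5, cos(θ/2) ≈ 0.587785, sin(θ/2) ≈ 0.809017.
With a = amp(|10⟩) = 0.7 and b = amp(|11⟩) = 0.7:
new amp(|10⟩) = (0.587785)·a + (-0.809017)·b = -0.1549
new amp(|11⟩) = (0.809017)·a + (0.587785)·b = 0.9778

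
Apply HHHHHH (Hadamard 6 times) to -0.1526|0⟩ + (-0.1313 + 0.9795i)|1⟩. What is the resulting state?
-0.1526|0⟩ + (-0.1313 + 0.9795i)|1⟩

H² = I, so an even number of Hadamards cancels: H^6 = I and the state is unchanged.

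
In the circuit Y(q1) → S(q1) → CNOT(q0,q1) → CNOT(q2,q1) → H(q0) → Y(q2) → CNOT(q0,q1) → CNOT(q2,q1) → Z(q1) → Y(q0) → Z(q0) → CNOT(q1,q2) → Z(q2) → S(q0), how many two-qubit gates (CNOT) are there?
5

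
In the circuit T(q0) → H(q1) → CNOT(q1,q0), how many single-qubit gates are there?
2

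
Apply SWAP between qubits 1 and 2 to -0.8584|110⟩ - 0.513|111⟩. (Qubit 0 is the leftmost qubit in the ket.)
-0.8584|101⟩ - 0.513|111⟩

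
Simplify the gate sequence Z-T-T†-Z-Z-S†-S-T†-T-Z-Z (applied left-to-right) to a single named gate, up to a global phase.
Z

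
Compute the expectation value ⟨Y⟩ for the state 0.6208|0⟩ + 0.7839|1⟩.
0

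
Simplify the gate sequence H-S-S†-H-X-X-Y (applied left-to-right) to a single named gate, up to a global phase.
Y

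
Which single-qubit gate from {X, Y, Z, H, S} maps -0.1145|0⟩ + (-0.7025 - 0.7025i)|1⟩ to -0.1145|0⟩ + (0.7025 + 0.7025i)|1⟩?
Z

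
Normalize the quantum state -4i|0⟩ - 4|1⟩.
-(1/√2)i|0⟩ - 1/√2|1⟩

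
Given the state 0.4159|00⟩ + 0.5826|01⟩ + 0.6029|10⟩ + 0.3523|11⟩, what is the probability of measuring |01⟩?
0.3394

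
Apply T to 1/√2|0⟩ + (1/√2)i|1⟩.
1/√2|0⟩ + (-1/2 + (1/2)i)|1⟩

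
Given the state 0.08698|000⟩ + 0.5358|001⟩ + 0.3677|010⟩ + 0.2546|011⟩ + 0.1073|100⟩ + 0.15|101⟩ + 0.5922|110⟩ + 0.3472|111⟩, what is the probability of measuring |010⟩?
0.1352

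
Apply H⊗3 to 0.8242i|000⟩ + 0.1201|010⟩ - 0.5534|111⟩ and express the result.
(-0.1532 + 0.2914i)|000⟩ + (0.2381 + 0.2914i)|001⟩ + (0.1532 + 0.2914i)|010⟩ + (-0.2381 + 0.2914i)|011⟩ + (0.2381 + 0.2914i)|100⟩ + (-0.1532 + 0.2914i)|101⟩ + (-0.2381 + 0.2914i)|110⟩ + (0.1532 + 0.2914i)|111⟩

H⊗3 gives amp(|y⟩) = (1/2√2) Σ_x (−1)^(x·y) amp(|x⟩), where x·y is the number of positions in which both x and y have a 1.
|000⟩: (0.8242i + 0.1201 - 0.5534)/(2√2) = (-0.1532 + 0.2914i)
|001⟩: (0.8242i + 0.1201 + 0.5534)/(2√2) = (0.2381 + 0.2914i)
|010⟩: (0.8242i - 0.1201 + 0.5534)/(2√2) = (0.1532 + 0.2914i)
|011⟩: (0.8242i - 0.1201 - 0.5534)/(2√2) = (-0.2381 + 0.2914i)
|100⟩: (0.8242i + 0.1201 + 0.5534)/(2√2) = (0.2381 + 0.2914i)
|101⟩: (0.8242i + 0.1201 - 0.5534)/(2√2) = (-0.1532 + 0.2914i)
|110⟩: (0.8242i - 0.1201 - 0.5534)/(2√2) = (-0.2381 + 0.2914i)
|111⟩: (0.8242i - 0.1201 + 0.5534)/(2√2) = (0.1532 + 0.2914i)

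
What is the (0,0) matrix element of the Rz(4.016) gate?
(-0.4234 - 0.9059i)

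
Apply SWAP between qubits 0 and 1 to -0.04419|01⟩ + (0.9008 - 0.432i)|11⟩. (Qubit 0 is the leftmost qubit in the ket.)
-0.04419|10⟩ + (0.9008 - 0.432i)|11⟩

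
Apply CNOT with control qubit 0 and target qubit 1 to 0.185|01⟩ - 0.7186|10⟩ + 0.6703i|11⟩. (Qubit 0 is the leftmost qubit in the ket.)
0.185|01⟩ + 0.6703i|10⟩ - 0.7186|11⟩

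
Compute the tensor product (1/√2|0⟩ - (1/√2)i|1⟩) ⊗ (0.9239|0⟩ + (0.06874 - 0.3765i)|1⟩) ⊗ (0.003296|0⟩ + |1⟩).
0.002153|000⟩ + 0.6533|001⟩ + (0.0001602 - 0.0008775i)|010⟩ + (0.04861 - 0.2662i)|011⟩ - 0.002153i|100⟩ - 0.6533i|101⟩ + (-0.0008775 - 0.0001602i)|110⟩ + (-0.2662 - 0.04861i)|111⟩

amp(|b₁b₂…⟩) = product of the factor amplitudes for bits b₁, b₂, …; only kets whose every factor amplitude is nonzero survive.
|000⟩: (1/√2)(0.9239)(0.003296) = 0.002153
|001⟩: (1/√2)(0.9239)(1) = 0.6533
|010⟩: (1/√2)(0.06874 - 0.3765i)(0.003296) = (0.0001602 - 0.0008775i)
|011⟩: (1/√2)(0.06874 - 0.3765i)(1) = (0.04861 - 0.2662i)
|100⟩: (-(1/√2)i)(0.9239)(0.003296) = -0.002153i
|101⟩: (-(1/√2)i)(0.9239)(1) = -0.6533i
|110⟩: (-(1/√2)i)(0.06874 - 0.3765i)(0.003296) = (-0.0008775 - 0.0001602i)
|111⟩: (-(1/√2)i)(0.06874 - 0.3765i)(1) = (-0.2662 - 0.04861i)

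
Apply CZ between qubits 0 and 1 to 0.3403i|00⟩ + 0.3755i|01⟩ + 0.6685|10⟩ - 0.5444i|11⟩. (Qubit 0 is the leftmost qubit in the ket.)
0.3403i|00⟩ + 0.3755i|01⟩ + 0.6685|10⟩ + 0.5444i|11⟩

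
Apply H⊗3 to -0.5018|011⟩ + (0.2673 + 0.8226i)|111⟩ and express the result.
(-0.08291 + 0.2908i)|000⟩ + (0.08291 - 0.2908i)|001⟩ + (0.08291 - 0.2908i)|010⟩ + (-0.08291 + 0.2908i)|011⟩ + (-0.2719 - 0.2908i)|100⟩ + (0.2719 + 0.2908i)|101⟩ + (0.2719 + 0.2908i)|110⟩ + (-0.2719 - 0.2908i)|111⟩

H⊗3 gives amp(|y⟩) = (1/2√2) Σ_x (−1)^(x·y) amp(|x⟩), where x·y is the number of positions in which both x and y have a 1.
|000⟩: (-0.5018 + (0.2673 + 0.8226i))/(2√2) = (-0.08291 + 0.2908i)
|001⟩: (0.5018 - (0.2673 + 0.8226i))/(2√2) = (0.08291 - 0.2908i)
|010⟩: (0.5018 - (0.2673 + 0.8226i))/(2√2) = (0.08291 - 0.2908i)
|011⟩: (-0.5018 + (0.2673 + 0.8226i))/(2√2) = (-0.08291 + 0.2908i)
|100⟩: (-0.5018 - (0.2673 + 0.8226i))/(2√2) = (-0.2719 - 0.2908i)
|101⟩: (0.5018 + (0.2673 + 0.8226i))/(2√2) = (0.2719 + 0.2908i)
|110⟩: (0.5018 + (0.2673 + 0.8226i))/(2√2) = (0.2719 + 0.2908i)
|111⟩: (-0.5018 - (0.2673 + 0.8226i))/(2√2) = (-0.2719 - 0.2908i)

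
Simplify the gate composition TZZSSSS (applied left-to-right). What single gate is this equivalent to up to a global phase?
T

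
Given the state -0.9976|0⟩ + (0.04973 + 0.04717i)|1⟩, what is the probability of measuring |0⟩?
0.9952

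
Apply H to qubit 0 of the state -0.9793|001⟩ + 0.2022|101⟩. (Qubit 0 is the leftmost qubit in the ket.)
-0.5495|001⟩ - 0.8354|101⟩

H on qubit 0 mixes each pair of kets that differ only in qubit 0: amplitudes (a, b) of (|…0…⟩, |…1…⟩) become ((a + b)/√2, (a − b)/√2). Kets absent from the input have amplitude 0.
(|001⟩, |101⟩): (a, b) = (-0.9793, 0.2022) → (-0.5495, -0.8354)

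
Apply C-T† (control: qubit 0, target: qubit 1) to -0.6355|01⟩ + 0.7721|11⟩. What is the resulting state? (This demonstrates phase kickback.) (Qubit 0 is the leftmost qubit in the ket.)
-0.6355|01⟩ + (0.546 - 0.546i)|11⟩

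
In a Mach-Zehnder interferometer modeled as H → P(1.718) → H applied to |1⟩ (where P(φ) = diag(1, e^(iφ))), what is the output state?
(0.5733 - 0.4946i)|0⟩ + (0.4267 + 0.4946i)|1⟩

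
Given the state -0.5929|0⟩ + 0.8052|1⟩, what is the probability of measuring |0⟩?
0.3515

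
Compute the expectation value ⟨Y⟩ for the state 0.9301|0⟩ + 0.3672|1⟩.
0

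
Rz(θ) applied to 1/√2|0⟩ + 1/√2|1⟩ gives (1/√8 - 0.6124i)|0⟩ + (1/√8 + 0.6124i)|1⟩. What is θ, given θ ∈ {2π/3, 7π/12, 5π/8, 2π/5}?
2π/3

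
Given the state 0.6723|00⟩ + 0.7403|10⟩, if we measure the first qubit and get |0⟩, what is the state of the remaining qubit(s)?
|0⟩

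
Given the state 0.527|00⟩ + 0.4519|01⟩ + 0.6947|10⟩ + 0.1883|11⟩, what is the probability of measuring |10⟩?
0.4826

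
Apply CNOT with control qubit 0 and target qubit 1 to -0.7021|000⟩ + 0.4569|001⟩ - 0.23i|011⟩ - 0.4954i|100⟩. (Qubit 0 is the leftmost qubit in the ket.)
-0.7021|000⟩ + 0.4569|001⟩ - 0.23i|011⟩ - 0.4954i|110⟩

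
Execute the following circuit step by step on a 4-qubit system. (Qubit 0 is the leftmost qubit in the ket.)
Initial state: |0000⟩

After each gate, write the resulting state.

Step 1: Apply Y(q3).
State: i|0001⟩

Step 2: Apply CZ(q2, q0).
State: i|0001⟩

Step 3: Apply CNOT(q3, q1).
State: i|0101⟩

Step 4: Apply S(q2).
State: i|0101⟩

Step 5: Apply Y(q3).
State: |0100⟩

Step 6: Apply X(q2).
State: |0110⟩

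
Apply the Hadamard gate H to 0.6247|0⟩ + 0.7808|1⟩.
0.9938|0⟩ - 0.1104|1⟩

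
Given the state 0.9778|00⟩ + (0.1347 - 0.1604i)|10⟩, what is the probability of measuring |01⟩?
0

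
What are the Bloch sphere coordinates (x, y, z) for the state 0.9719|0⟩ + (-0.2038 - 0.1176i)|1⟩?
(-0.3961, -0.2286, 0.8892)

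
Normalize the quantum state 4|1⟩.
|1⟩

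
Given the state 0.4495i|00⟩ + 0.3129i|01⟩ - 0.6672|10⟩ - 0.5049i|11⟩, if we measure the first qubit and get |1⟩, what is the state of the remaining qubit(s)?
-0.7974|0⟩ - 0.6034i|1⟩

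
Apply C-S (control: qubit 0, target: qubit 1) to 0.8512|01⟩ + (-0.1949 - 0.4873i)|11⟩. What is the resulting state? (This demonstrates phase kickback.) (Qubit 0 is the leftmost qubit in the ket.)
0.8512|01⟩ + (0.4873 - 0.1949i)|11⟩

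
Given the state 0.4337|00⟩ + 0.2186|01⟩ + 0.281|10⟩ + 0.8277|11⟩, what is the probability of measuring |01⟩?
0.04779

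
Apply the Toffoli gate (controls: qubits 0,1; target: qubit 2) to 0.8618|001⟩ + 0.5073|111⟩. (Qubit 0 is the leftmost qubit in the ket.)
0.8618|001⟩ + 0.5073|110⟩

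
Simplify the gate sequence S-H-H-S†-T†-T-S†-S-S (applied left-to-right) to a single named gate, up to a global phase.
S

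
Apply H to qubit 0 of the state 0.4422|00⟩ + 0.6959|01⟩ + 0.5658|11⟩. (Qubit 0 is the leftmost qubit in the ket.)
0.3127|00⟩ + 0.8922|01⟩ + 0.3127|10⟩ + 0.09199|11⟩

H on qubit 0 mixes each pair of kets that differ only in qubit 0: amplitudes (a, b) of (|…0…⟩, |…1…⟩) become ((a + b)/√2, (a − b)/√2). Kets absent from the input have amplitude 0.
(|00⟩, |10⟩): (a, b) = (0.4422, 0) → (0.3127, 0.3127)
(|01⟩, |11⟩): (a, b) = (0.6959, 0.5658) → (0.8922, 0.09199)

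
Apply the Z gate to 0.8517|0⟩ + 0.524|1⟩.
0.8517|0⟩ - 0.524|1⟩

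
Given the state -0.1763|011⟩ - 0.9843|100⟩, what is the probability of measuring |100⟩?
0.9688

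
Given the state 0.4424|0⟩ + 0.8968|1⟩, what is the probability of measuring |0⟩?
0.1957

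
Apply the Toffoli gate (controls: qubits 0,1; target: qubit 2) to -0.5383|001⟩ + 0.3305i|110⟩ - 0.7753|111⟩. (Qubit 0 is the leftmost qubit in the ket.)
-0.5383|001⟩ - 0.7753|110⟩ + 0.3305i|111⟩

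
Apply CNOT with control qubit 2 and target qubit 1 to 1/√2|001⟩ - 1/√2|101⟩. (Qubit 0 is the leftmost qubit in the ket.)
1/√2|011⟩ - 1/√2|111⟩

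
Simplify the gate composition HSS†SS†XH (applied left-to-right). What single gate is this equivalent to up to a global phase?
Z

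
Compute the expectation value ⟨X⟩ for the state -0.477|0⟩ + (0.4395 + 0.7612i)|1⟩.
-0.4193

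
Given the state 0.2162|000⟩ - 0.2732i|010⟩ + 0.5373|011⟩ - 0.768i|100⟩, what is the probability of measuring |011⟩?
0.2887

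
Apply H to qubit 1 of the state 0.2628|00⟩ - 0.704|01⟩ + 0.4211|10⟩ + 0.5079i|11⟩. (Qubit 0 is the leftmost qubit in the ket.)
-0.312|00⟩ + 0.6836|01⟩ + (0.2978 + 0.3591i)|10⟩ + (0.2978 - 0.3591i)|11⟩

H on qubit 1 mixes each pair of kets that differ only in qubit 1: amplitudes (a, b) of (|…0…⟩, |…1…⟩) become ((a + b)/√2, (a − b)/√2). Kets absent from the input have amplitude 0.
(|00⟩, |01⟩): (a, b) = (0.2628, -0.704) → (-0.312, 0.6836)
(|10⟩, |11⟩): (a, b) = (0.4211, 0.5079i) → ((0.2978 + 0.3591i), (0.2978 - 0.3591i))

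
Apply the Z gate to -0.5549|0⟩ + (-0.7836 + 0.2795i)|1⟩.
-0.5549|0⟩ + (0.7836 - 0.2795i)|1⟩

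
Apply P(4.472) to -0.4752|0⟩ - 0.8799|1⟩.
-0.4752|0⟩ + (0.2095 + 0.8546i)|1⟩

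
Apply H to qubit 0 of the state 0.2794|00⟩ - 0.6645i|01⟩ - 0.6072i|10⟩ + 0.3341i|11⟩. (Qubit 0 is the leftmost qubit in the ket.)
(0.1976 - 0.4294i)|00⟩ - 0.2336i|01⟩ + (0.1976 + 0.4294i)|10⟩ - 0.7061i|11⟩

H on qubit 0 mixes each pair of kets that differ only in qubit 0: amplitudes (a, b) of (|…0…⟩, |…1…⟩) become ((a + b)/√2, (a − b)/√2). Kets absent from the input have amplitude 0.
(|00⟩, |10⟩): (a, b) = (0.2794, -0.6072i) → ((0.1976 - 0.4294i), (0.1976 + 0.4294i))
(|01⟩, |11⟩): (a, b) = (-0.6645i, 0.3341i) → (-0.2336i, -0.7061i)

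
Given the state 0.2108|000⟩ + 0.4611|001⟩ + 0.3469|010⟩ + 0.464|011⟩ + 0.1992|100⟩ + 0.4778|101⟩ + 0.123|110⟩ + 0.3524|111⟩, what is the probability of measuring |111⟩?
0.1242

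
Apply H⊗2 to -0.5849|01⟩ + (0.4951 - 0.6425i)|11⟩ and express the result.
(-0.0449 - 0.3213i)|00⟩ + (0.0449 + 0.3213i)|01⟩ + (-0.54 + 0.3213i)|10⟩ + (0.54 - 0.3213i)|11⟩

H⊗2 gives amp(|y⟩) = (1/2) Σ_x (−1)^(x·y) amp(|x⟩), where x·y is the number of positions in which both x and y have a 1.
|00⟩: (-0.5849 + (0.4951 - 0.6425i))/2 = (-0.0449 - 0.3213i)
|01⟩: (0.5849 - (0.4951 - 0.6425i))/2 = (0.0449 + 0.3213i)
|10⟩: (-0.5849 - (0.4951 - 0.6425i))/2 = (-0.54 + 0.3213i)
|11⟩: (0.5849 + (0.4951 - 0.6425i))/2 = (0.54 - 0.3213i)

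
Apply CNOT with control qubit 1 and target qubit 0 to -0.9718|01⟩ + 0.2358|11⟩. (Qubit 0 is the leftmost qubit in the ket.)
0.2358|01⟩ - 0.9718|11⟩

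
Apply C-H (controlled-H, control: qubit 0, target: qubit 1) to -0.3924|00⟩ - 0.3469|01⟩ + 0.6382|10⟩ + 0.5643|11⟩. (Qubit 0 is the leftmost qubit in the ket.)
-0.3924|00⟩ - 0.3469|01⟩ + 0.8503|10⟩ + 0.05226|11⟩

C-H leaves the control-|0⟩ kets |00⟩, |01⟩ unchanged and applies H to qubit 1 on the control-|1⟩ pair (|10⟩, |11⟩).
H = [[1/√2, 1/√2], [1/√2, -1/√2]].
With a = amp(|10⟩) = 0.6382 and b = amp(|11⟩) = 0.5643:
new amp(|10⟩) = (1/√2)·a + (1/√2)·b = 0.8503
new amp(|11⟩) = (1/√2)·a + (-1/√2)·b = 0.05226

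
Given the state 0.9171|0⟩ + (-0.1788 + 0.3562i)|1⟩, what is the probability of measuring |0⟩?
0.8411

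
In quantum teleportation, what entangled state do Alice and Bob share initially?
Bell state |Φ+⟩ = (|00⟩ + |11⟩)/√2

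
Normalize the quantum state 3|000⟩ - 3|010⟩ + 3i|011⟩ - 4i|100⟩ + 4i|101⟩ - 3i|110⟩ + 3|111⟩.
0.3419|000⟩ - 0.3419|010⟩ + 0.3419i|011⟩ - 0.4558i|100⟩ + 0.4558i|101⟩ - 0.3419i|110⟩ + 0.3419|111⟩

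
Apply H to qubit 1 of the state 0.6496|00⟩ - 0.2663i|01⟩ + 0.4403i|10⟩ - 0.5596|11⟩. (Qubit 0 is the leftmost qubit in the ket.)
(0.4593 - 0.1883i)|00⟩ + (0.4593 + 0.1883i)|01⟩ + (-0.3957 + 0.3113i)|10⟩ + (0.3957 + 0.3113i)|11⟩

H on qubit 1 mixes each pair of kets that differ only in qubit 1: amplitudes (a, b) of (|…0…⟩, |…1…⟩) become ((a + b)/√2, (a − b)/√2). Kets absent from the input have amplitude 0.
(|00⟩, |01⟩): (a, b) = (0.6496, -0.2663i) → ((0.4593 - 0.1883i), (0.4593 + 0.1883i))
(|10⟩, |11⟩): (a, b) = (0.4403i, -0.5596) → ((-0.3957 + 0.3113i), (0.3957 + 0.3113i))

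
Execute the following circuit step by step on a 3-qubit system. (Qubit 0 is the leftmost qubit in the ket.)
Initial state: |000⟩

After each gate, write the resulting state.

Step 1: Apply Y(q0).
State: i|100⟩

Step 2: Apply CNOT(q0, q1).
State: i|110⟩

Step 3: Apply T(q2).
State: i|110⟩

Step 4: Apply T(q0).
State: (-1/√2 + (1/√2)i)|110⟩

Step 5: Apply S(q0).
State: (-1/√2 - (1/√2)i)|110⟩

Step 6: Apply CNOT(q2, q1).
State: (-1/√2 - (1/√2)i)|110⟩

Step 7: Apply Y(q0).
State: (-1/√2 + (1/√2)i)|010⟩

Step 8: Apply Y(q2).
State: (-1/√2 - (1/√2)i)|011⟩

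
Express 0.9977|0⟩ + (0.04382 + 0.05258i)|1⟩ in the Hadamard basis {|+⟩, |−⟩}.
(0.7365 + 0.03718i)|+⟩ + (0.6745 - 0.03718i)|−⟩

With |ψ⟩ = α|0⟩ + β|1⟩, the Hadamard-basis coefficients are ⟨+|ψ⟩ = (α + β)/√2 and ⟨−|ψ⟩ = (α − β)/√2.
Here α = 0.9977, β = (0.04382 + 0.05258i): (α + β)/√2 = (0.7365 + 0.03718i), (α − β)/√2 = (0.6745 - 0.03718i).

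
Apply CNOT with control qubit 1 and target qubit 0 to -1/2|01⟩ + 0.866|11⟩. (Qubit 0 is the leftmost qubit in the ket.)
0.866|01⟩ - 1/2|11⟩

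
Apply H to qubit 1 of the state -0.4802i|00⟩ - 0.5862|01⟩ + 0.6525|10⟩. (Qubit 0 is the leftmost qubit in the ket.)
(-0.4145 - 0.3396i)|00⟩ + (0.4145 - 0.3396i)|01⟩ + 0.4614|10⟩ + 0.4614|11⟩

H on qubit 1 mixes each pair of kets that differ only in qubit 1: amplitudes (a, b) of (|…0…⟩, |…1…⟩) become ((a + b)/√2, (a − b)/√2). Kets absent from the input have amplitude 0.
(|00⟩, |01⟩): (a, b) = (-0.4802i, -0.5862) → ((-0.4145 - 0.3396i), (0.4145 - 0.3396i))
(|10⟩, |11⟩): (a, b) = (0.6525, 0) → (0.4614, 0.4614)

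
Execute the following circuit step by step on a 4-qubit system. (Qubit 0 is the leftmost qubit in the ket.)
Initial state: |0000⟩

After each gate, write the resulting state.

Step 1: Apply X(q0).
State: |1000⟩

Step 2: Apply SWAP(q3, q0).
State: |0001⟩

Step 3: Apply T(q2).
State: |0001⟩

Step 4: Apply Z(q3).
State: -|0001⟩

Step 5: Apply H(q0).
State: -1/√2|0001⟩ - 1/√2|1001⟩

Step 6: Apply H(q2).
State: -1/2|0001⟩ - 1/2|0011⟩ - 1/2|1001⟩ - 1/2|1011⟩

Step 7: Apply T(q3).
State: (-1/√8 - (1/√8)i)|0001⟩ + (-1/√8 - (1/√8)i)|0011⟩ + (-1/√8 - (1/√8)i)|1001⟩ + (-1/√8 - (1/√8)i)|1011⟩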